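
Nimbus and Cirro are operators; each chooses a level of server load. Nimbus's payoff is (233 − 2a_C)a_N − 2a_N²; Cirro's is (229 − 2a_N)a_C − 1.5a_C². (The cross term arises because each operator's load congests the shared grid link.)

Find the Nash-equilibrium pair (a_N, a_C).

Expanding Nimbus's payoff: 233a_N − 2a_Ca_N − 2a_N².
∂π/∂a_N = 233 − 2a_C − 4a_N = 0, so a_N = 58.25 − 0.5a_C.
Likewise for Cirro: a_C = 229/3 − (2/3)a_N.
Substituting the second reaction function into the first: a_N = 58.25 − 0.5(229/3 − (2/3)a_N), which gives (2/3)a_N = 241/12 ⇒ a_N = 30.125.
Then a_C = 229/3 − (2/3)·30.125 = 56.25.

30.125, 56.25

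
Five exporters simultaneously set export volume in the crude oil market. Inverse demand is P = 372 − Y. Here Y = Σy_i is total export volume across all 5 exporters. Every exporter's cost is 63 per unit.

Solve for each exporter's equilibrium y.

51.5

A representative exporter's profit is π_i = y_i(372 − Y) − 63y_i, with Y = y_i + Σ_{j≠i} y_j.
First-order condition: 309 − 2y_i − Σ_{j≠i} y_j = 0.
Imposing symmetry (y_j = y for all j) turns Σ_{j≠i} y_j into 4y, so 309 = 6y and y = 51.5.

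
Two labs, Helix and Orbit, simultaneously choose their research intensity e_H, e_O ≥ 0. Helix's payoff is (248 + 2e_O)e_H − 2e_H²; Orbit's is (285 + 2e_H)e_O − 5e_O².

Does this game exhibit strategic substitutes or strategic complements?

Expanding Helix's payoff: 248e_H + 2e_Oe_H − 2e_H².
∂π/∂e_H = 248 + 2e_O − 4e_H = 0, so e_H = 62 + 0.5e_O.
The best-response slope de_H/de_O = 0.5 > 0: the reaction function is upward-sloping, so the choices are strategic complements.

strategic complements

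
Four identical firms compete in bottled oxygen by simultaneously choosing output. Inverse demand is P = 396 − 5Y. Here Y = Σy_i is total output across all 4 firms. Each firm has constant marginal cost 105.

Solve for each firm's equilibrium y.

A representative firm's profit is π_i = y_i(396 − 5Y) − 105y_i, with Y = y_i + Σ_{j≠i} y_j.
First-order condition: 291 − 10y_i − 5Σ_{j≠i} y_j = 0.
In a symmetric equilibrium every firm chooses the same y, so Σ_{j≠i} y_j = 3y. The condition becomes 291 − 25y = 0, giving y = 291/25 = 11.64.

11.64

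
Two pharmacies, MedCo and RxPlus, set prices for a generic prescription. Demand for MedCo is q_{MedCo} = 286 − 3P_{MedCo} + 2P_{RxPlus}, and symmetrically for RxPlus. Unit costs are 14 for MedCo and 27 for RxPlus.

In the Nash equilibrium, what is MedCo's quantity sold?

MedCo's profit: π = (P_{MedCo} − 14)(286 − 3P_{MedCo} + 2P_{RxPlus}).
∂π/∂P_{MedCo} = 328 − 6P_{MedCo} + 2P_{RxPlus} = 0 ⇒ P_{MedCo} = 164/3 + (1/3)P_{RxPlus}.
Similarly P_{RxPlus} = 367/6 + (1/3)P_{MedCo}.
Solving the two reaction functions simultaneously: (1 − (1/3)(1/3))P_{MedCo} = 164/3 + (1/3)·(367/6), so (8/9)P_{MedCo} = 1351/18 and P_{MedCo} = 84.4375.
Then P_{RxPlus} = 367/6 + (1/3)·84.4375 = 89.3125.
q_{MedCo} = 286 − 3·84.4375 + 2·89.3125 = 211.3125.

211.3125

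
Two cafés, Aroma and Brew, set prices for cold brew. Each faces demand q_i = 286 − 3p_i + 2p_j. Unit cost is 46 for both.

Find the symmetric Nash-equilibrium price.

106

Aroma's profit: π = (p_{Aroma} − 46)(286 − 3p_{Aroma} + 2p_{Brew}).
∂π/∂p_{Aroma} = 424 − 6p_{Aroma} + 2p_{Brew} = 0 ⇒ p_{Aroma} = 212/3 + (1/3)p_{Brew}.
The game is symmetric, so in equilibrium p_{Brew} = p_{Aroma}: the reaction function gives (2/3)p_{Aroma} = 212/3, hence p_{Aroma} = 106.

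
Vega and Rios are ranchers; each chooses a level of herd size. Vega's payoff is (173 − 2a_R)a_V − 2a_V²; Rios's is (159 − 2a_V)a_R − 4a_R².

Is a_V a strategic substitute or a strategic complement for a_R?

strategic substitutes

Expanding Vega's payoff: 173a_V − 2a_Ra_V − 2a_V².
∂π/∂a_V = 173 − 2a_R − 4a_V = 0, so a_V = 43.25 − 0.5a_R.
The best-response slope da_V/da_R = −0.5 < 0: the reaction function is downward-sloping, so the choices are strategic substitutes.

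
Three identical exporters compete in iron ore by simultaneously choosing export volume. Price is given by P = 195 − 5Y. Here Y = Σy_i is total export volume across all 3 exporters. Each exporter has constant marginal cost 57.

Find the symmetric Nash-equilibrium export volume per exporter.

6.9

A representative exporter's profit is π_i = y_i(195 − 5Y) − 57y_i, with Y = y_i + Σ_{j≠i} y_j.
First-order condition: 138 − 10y_i − 5Σ_{j≠i} y_j = 0.
In a symmetric equilibrium every exporter chooses the same y, so Σ_{j≠i} y_j = 2y. The condition becomes 138 − 20y = 0, giving y = 138/20 = 6.9.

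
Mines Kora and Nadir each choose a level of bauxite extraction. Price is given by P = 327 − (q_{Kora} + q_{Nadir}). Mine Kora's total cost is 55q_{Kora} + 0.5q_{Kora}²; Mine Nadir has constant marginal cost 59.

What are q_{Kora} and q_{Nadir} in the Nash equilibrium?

55.2, 106.4

Mine Kora's profit: π = q_{Kora}(327 − (q_{Kora} + q_{Nadir})) − 55q_{Kora} − 0.5q_{Kora}².
∂π/∂q_{Kora} = 272 − 3q_{Kora} − q_{Nadir} = 0, so q_{Kora} = 272/3 − (1/3)q_{Nadir}.
For Nadir: ∂π/∂q_{Nadir} = 268 − 2q_{Nadir} − q_{Kora} = 0 ⇒ q_{Nadir} = 134 − 0.5q_{Kora}.
Solving the two reaction functions simultaneously: (1 − (−1/3)(−0.5))q_{Kora} = 272/3 − (1/3)·134, so (5/6)q_{Kora} = 46 and q_{Kora} = 55.2.
Then q_{Nadir} = 134 − 0.5·55.2 = 106.4.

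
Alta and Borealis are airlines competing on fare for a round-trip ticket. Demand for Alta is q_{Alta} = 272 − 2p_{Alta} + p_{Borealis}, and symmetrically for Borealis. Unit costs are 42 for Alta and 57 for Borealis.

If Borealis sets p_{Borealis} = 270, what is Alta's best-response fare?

Alta's profit: π = (p_{Alta} − 42)(272 − 2p_{Alta} + p_{Borealis}).
∂π/∂p_{Alta} = 356 − 4p_{Alta} + p_{Borealis} = 0 ⇒ p_{Alta} = 89 + 0.25p_{Borealis}.
At p_{Borealis} = 270: p_{Alta} = 89 + 0.25·270 = 156.5.

156.5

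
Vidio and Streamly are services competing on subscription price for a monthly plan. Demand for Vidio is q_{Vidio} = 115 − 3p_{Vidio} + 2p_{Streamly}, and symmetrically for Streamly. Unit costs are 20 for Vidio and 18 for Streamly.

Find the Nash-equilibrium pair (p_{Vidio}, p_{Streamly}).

Vidio's profit: π = (p_{Vidio} − 20)(115 − 3p_{Vidio} + 2p_{Streamly}).
∂π/∂p_{Vidio} = 175 − 6p_{Vidio} + 2p_{Streamly} = 0 ⇒ p_{Vidio} = 175/6 + (1/3)p_{Streamly}.
Similarly p_{Streamly} = 169/6 + (1/3)p_{Vidio}.
Solving the two reaction functions simultaneously: (1 − (1/3)(1/3))p_{Vidio} = 175/6 + (1/3)·(169/6), so (8/9)p_{Vidio} = 347/9 and p_{Vidio} = 43.375.
Then p_{Streamly} = 169/6 + (1/3)·43.375 = 42.625.

43.375, 42.625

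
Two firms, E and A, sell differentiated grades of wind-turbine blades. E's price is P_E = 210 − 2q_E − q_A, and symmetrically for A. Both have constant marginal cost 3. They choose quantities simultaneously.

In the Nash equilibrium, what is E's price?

Firm E's profit: π = q_E(210 − 2q_E − q_A) − 3q_E.
∂π/∂q_E = 207 − 4q_E − q_A = 0 ⇒ q_E = 51.75 − 0.25q_A.
The game is symmetric, so in equilibrium q_A = q_E: the reaction function gives 1.25q_E = 51.75, hence q_E = 41.4.
P_E = 210 − 2·41.4 − 41.4 = 85.8.

85.8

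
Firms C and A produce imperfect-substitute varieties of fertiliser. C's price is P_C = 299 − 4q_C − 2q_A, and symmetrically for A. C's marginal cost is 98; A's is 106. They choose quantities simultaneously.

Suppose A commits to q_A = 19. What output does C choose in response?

20.375

Firm C's profit: π = q_C(299 − 4q_C − 2q_A) − 98q_C.
∂π/∂q_C = 201 − 8q_C − 2q_A = 0 ⇒ q_C = 25.125 − 0.25q_A.
At q_A = 19: q_C = 25.125 − 0.25·19 = 20.375.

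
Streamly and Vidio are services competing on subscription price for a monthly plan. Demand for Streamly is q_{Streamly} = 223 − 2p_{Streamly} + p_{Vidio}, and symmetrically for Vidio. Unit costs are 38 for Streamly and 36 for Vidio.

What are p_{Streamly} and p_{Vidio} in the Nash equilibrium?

99.4, 98.6

Streamly's profit: π = (p_{Streamly} − 38)(223 − 2p_{Streamly} + p_{Vidio}).
∂π/∂p_{Streamly} = 299 − 4p_{Streamly} + p_{Vidio} = 0 ⇒ p_{Streamly} = 74.75 + 0.25p_{Vidio}.
Similarly p_{Vidio} = 73.75 + 0.25p_{Streamly}.
Plugging p_{Vidio} into Streamly's best response: p_{Streamly} = 74.75 + 0.25(73.75 + 0.25p_{Streamly}) ⇒ 0.9375p_{Streamly} = 93.1875, so p_{Streamly} = 99.4.
Then p_{Vidio} = 73.75 + 0.25·99.4 = 98.6.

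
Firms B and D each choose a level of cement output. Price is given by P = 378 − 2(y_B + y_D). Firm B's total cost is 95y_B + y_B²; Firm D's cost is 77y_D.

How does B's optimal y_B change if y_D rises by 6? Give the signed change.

Firm B's profit: π = y_B(378 − 2(y_B + y_D)) − 95y_B − y_B².
∂π/∂y_B = 283 − 6y_B − 2y_D = 0, so y_B = 283/6 − (1/3)y_D.
The reaction-function slope is −1/3, so a 6-unit rise in y_D moves y_B by −1/3 × 6 = −2. B's best response falls — the actions are strategic substitutes.

-2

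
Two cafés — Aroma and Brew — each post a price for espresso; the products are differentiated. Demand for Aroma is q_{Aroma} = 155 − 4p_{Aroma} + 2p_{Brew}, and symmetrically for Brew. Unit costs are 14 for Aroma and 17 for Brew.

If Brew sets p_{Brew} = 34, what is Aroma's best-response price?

34.875

Aroma's profit: π = (p_{Aroma} − 14)(155 − 4p_{Aroma} + 2p_{Brew}).
∂π/∂p_{Aroma} = 211 − 8p_{Aroma} + 2p_{Brew} = 0 ⇒ p_{Aroma} = 26.375 + 0.25p_{Brew}.
At p_{Brew} = 34: p_{Aroma} = 26.375 + 0.25·34 = 34.875.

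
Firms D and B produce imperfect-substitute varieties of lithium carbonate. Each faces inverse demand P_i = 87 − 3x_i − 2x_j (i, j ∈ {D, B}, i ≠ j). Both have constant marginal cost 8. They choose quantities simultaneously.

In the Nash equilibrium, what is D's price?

37.625

Firm D's profit: π = x_D(87 − 3x_D − 2x_B) − 8x_D.
∂π/∂x_D = 79 − 6x_D − 2x_B = 0 ⇒ x_D = 79/6 − (1/3)x_B.
By symmetry x_B = x_D; substituting into the reaction function, (4/3)x_D = 79/6 and x_D = 9.875.
P_D = 87 − 3·9.875 − 2·9.875 = 37.625.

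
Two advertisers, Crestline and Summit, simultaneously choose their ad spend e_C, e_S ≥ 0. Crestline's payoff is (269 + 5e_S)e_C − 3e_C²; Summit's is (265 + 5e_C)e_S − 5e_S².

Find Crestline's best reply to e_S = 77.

109

Expanding Crestline's payoff: 269e_C + 5e_Se_C − 3e_C².
∂π/∂e_C = 269 + 5e_S − 6e_C = 0, so e_C = 269/6 + (5/6)e_S.
At e_S = 77: e_C = 269/6 + (5/6)·77 = 109.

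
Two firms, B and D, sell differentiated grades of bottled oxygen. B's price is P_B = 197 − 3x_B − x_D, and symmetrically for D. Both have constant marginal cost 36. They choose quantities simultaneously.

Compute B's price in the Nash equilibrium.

105

Firm B's profit: π = x_B(197 − 3x_B − x_D) − 36x_B.
∂π/∂x_B = 161 − 6x_B − x_D = 0 ⇒ x_B = 161/6 − (1/6)x_D.
Setting x_B = x_D in the reaction function: x_B = 161/6 − (1/6)x_B, so x_B = (161/6) / (7/6) = 23.
P_B = 197 − 3·23 − 23 = 105.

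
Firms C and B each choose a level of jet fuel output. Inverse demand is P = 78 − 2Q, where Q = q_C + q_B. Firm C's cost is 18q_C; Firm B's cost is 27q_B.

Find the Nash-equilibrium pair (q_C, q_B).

11.5, 7

Firm C's profit: π = q_C(78 − 2(q_C + q_B)) − 18q_C.
∂π/∂q_C = 60 − 4q_C − 2q_B = 0, so q_C = 15 − 0.5q_B.
By the same steps for B: q_B = 12.75 − 0.5q_C.
Solving the two reaction functions simultaneously: (1 − (−0.5)(−0.5))q_C = 15 − 0.5·12.75, so 0.75q_C = 8.625 and q_C = 11.5.
Then q_B = 12.75 − 0.5·11.5 = 7.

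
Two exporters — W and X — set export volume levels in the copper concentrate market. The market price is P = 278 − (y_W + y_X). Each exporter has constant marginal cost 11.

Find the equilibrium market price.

100

Exporter W's profit: π = y_W(278 − (y_W + y_X)) − 11y_W.
∂π/∂y_W = 267 − 2y_W − y_X = 0, so y_W = 133.5 − 0.5y_X.
By symmetry y_X = y_W; substituting into the reaction function, 1.5y_W = 133.5 and y_W = 89.
Equilibrium price: P = 278 − 178 = 100.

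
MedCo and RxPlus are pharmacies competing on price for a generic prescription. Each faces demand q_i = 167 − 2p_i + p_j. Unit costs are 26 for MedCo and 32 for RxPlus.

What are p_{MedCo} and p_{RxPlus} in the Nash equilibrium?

MedCo's profit: π = (p_{MedCo} − 26)(167 − 2p_{MedCo} + p_{RxPlus}).
∂π/∂p_{MedCo} = 219 − 4p_{MedCo} + p_{RxPlus} = 0 ⇒ p_{MedCo} = 54.75 + 0.25p_{RxPlus}.
Similarly p_{RxPlus} = 57.75 + 0.25p_{MedCo}.
Plugging p_{RxPlus} into MedCo's best response: p_{MedCo} = 54.75 + 0.25(57.75 + 0.25p_{MedCo}) ⇒ 0.9375p_{MedCo} = 69.1875, so p_{MedCo} = 73.8.
Then p_{RxPlus} = 57.75 + 0.25·73.8 = 76.2.

73.8, 76.2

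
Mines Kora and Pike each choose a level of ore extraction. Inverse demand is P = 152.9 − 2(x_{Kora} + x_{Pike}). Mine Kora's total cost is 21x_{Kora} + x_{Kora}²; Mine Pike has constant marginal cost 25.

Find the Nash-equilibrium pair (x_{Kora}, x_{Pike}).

Mine Kora's profit: π = x_{Kora}(152.9 − 2(x_{Kora} + x_{Pike})) − 21x_{Kora} − x_{Kora}².
∂π/∂x_{Kora} = 131.9 − 6x_{Kora} − 2x_{Pike} = 0, so x_{Kora} = 1319/60 − (1/3)x_{Pike}.
For Pike: ∂π/∂x_{Pike} = 127.9 − 4x_{Pike} − 2x_{Kora} = 0 ⇒ x_{Pike} = 31.975 − 0.5x_{Kora}.
Substituting the second reaction function into the first: x_{Kora} = 1319/60 − (1/3)(31.975 − 0.5x_{Kora}), which gives (5/6)x_{Kora} = 11.325 ⇒ x_{Kora} = 13.59.
Then x_{Pike} = 31.975 − 0.5·13.59 = 25.18.

13.59, 25.18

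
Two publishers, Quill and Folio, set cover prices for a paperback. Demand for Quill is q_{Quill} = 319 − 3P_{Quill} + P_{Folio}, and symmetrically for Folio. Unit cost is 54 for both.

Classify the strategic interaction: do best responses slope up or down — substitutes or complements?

strategic complements

Quill's profit: π = (P_{Quill} − 54)(319 − 3P_{Quill} + P_{Folio}).
∂π/∂P_{Quill} = 481 − 6P_{Quill} + P_{Folio} = 0 ⇒ P_{Quill} = 481/6 + (1/6)P_{Folio}.
The best-response slope dP_{Quill}/dP_{Folio} = 1/6 > 0: the reaction function is upward-sloping, so the choices are strategic complements.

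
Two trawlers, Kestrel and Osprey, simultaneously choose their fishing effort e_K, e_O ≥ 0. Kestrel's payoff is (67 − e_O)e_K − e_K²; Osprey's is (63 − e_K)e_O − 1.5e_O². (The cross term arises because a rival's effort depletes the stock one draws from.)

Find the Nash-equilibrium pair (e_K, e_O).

Expanding Kestrel's payoff: 67e_K − e_Oe_K − e_K².
∂π/∂e_K = 67 − e_O − 2e_K = 0, so e_K = 33.5 − 0.5e_O.
Likewise for Osprey: e_O = 21 − (1/3)e_K.
Plugging e_O into Kestrel's best response: e_K = 33.5 − 0.5(21 − (1/3)e_K) ⇒ (5/6)e_K = 23, so e_K = 27.6.
Then e_O = 21 − (1/3)·27.6 = 11.8.

27.6, 11.8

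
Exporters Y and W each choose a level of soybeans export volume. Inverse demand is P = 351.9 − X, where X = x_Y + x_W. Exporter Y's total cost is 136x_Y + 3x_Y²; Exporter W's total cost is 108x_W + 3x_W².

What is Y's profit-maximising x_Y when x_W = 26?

23.7375

Exporter Y's profit: π = x_Y(351.9 − (x_Y + x_W)) − 136x_Y − 3x_Y².
∂π/∂x_Y = 215.9 − 8x_Y − x_W = 0, so x_Y = 26.9875 − 0.125x_W.
At x_W = 26: x_Y = 26.9875 − 0.125·26 = 23.7375.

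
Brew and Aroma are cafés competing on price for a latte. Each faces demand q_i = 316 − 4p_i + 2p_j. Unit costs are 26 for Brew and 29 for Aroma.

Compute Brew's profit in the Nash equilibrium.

Brew's profit: π = (p_{Brew} − 26)(316 − 4p_{Brew} + 2p_{Aroma}).
∂π/∂p_{Brew} = 420 − 8p_{Brew} + 2p_{Aroma} = 0 ⇒ p_{Brew} = 52.5 + 0.25p_{Aroma}.
Similarly p_{Aroma} = 54 + 0.25p_{Brew}.
Solving the two reaction functions simultaneously: (1 − (0.25)(0.25))p_{Brew} = 52.5 + 0.25·54, so 0.9375p_{Brew} = 66 and p_{Brew} = 70.4.
Then p_{Aroma} = 54 + 0.25·70.4 = 71.6.
q_{Brew} = 316 − 4·70.4 + 2·71.6 = 177.6.
Profit = (70.4 − 26)·177.6 = 7885.44.

7885.44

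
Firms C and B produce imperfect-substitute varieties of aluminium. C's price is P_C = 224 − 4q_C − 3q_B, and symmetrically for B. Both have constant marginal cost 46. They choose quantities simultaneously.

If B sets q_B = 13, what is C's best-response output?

17.375

Firm C's profit: π = q_C(224 − 4q_C − 3q_B) − 46q_C.
∂π/∂q_C = 178 − 8q_C − 3q_B = 0 ⇒ q_C = 22.25 − 0.375q_B.
At q_B = 13: q_C = 22.25 − 0.375·13 = 17.375.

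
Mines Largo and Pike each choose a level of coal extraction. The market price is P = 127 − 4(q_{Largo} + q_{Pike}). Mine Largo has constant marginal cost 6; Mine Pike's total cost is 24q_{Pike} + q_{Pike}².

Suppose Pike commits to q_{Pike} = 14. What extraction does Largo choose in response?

8.125

Mine Largo's profit: π = q_{Largo}(127 − 4(q_{Largo} + q_{Pike})) − 6q_{Largo}.
∂π/∂q_{Largo} = 121 − 8q_{Largo} − 4q_{Pike} = 0, so q_{Largo} = 15.125 − 0.5q_{Pike}.
At q_{Pike} = 14: q_{Largo} = 15.125 − 0.5·14 = 8.125.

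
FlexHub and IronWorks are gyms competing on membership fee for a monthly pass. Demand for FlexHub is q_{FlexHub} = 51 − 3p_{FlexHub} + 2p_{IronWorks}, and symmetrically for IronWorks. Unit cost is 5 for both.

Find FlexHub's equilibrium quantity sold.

FlexHub's profit: π = (p_{FlexHub} − 5)(51 − 3p_{FlexHub} + 2p_{IronWorks}).
∂π/∂p_{FlexHub} = 66 − 6p_{FlexHub} + 2p_{IronWorks} = 0 ⇒ p_{FlexHub} = 11 + (1/3)p_{IronWorks}.
By symmetry p_{IronWorks} = p_{FlexHub}; substituting into the reaction function, (2/3)p_{FlexHub} = 11 and p_{FlexHub} = 16.5.
q_{FlexHub} = 51 − 3·16.5 + 2·16.5 = 34.5.

34.5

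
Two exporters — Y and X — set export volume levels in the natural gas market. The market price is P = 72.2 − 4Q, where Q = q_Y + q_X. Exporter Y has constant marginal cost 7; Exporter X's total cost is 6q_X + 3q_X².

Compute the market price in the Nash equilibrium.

Exporter Y's profit: π = q_Y(72.2 − 4(q_Y + q_X)) − 7q_Y.
∂π/∂q_Y = 65.2 − 8q_Y − 4q_X = 0, so q_Y = 8.15 − 0.5q_X.
For X: ∂π/∂q_X = 66.2 − 14q_X − 4q_Y = 0 ⇒ q_X = 331/70 − (2/7)q_Y.
Plugging q_X into Y's best response: q_Y = 8.15 − 0.5(331/70 − (2/7)q_Y) ⇒ (6/7)q_Y = 81/14, so q_Y = 6.75.
Then q_X = 331/70 − (2/7)·6.75 = 2.8.
Equilibrium price: P = 72.2 − 4·9.55 = 34.

34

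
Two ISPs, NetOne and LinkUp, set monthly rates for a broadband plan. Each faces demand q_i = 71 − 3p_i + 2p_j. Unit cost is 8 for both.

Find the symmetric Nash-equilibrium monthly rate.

23.75

NetOne's profit: π = (p_{NetOne} − 8)(71 − 3p_{NetOne} + 2p_{LinkUp}).
∂π/∂p_{NetOne} = 95 − 6p_{NetOne} + 2p_{LinkUp} = 0 ⇒ p_{NetOne} = 95/6 + (1/3)p_{LinkUp}.
Setting p_{NetOne} = p_{LinkUp} in the reaction function: p_{NetOne} = 95/6 + (1/3)p_{NetOne}, so p_{NetOne} = (95/6) / (2/3) = 23.75.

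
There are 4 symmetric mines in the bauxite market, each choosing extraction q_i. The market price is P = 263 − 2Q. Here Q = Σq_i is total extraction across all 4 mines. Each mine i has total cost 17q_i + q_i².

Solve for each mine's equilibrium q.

20.5

A representative mine's profit is π_i = q_i(263 − 2Q) − 17q_i − q_i², with Q = q_i + Σ_{j≠i} q_j.
First-order condition: 246 − 6q_i − 2Σ_{j≠i} q_j = 0.
With identical mines, set every q_j = q: then 246 − 6q − 6q = 0, i.e. q = 246/12 = 20.5.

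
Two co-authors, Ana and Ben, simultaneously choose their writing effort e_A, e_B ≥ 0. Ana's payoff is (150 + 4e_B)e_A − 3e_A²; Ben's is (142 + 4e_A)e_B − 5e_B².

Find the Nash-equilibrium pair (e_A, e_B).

47, 33

Expanding Ana's payoff: 150e_A + 4e_Be_A − 3e_A².
∂π/∂e_A = 150 + 4e_B − 6e_A = 0, so e_A = 25 + (2/3)e_B.
Likewise for Ben: e_B = 14.2 + 0.4e_A.
Solving the two reaction functions simultaneously: (1 − (2/3)(0.4))e_A = 25 + (2/3)·14.2, so (11/15)e_A = 517/15 and e_A = 47.
Then e_B = 14.2 + 0.4·47 = 33.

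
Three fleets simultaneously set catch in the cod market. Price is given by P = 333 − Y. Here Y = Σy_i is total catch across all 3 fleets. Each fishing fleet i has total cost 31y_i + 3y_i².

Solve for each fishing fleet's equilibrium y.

A representative fishing fleet's profit is π_i = y_i(333 − Y) − 31y_i − 3y_i², with Y = y_i + Σ_{j≠i} y_j.
First-order condition: 302 − 8y_i − Σ_{j≠i} y_j = 0.
In a symmetric equilibrium every fishing fleet chooses the same y, so Σ_{j≠i} y_j = 2y. The condition becomes 302 − 10y = 0, giving y = 302/10 = 30.2.

30.2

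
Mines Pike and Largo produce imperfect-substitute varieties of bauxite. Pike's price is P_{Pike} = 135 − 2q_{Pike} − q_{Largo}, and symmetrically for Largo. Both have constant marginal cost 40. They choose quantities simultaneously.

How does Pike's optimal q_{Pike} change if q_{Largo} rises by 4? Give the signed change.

-1

Mine Pike's profit: π = q_{Pike}(135 − 2q_{Pike} − q_{Largo}) − 40q_{Pike}.
∂π/∂q_{Pike} = 95 − 4q_{Pike} − q_{Largo} = 0 ⇒ q_{Pike} = 23.75 − 0.25q_{Largo}.
The reaction-function slope is −0.25, so a 4-unit rise in q_{Largo} moves q_{Pike} by −0.25 × 4 = −1. Pike's best response falls — the actions are strategic substitutes.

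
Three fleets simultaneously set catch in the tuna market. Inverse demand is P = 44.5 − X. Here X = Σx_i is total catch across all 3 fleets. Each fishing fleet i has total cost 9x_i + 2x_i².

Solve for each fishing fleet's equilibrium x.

A representative fishing fleet's profit is π_i = x_i(44.5 − X) − 9x_i − 2x_i², with X = x_i + Σ_{j≠i} x_j.
First-order condition: 35.5 − 6x_i − Σ_{j≠i} x_j = 0.
Imposing symmetry (x_j = x for all j) turns Σ_{j≠i} x_j into 2x, so 35.5 = 8x and x = 4.4375.

4.4375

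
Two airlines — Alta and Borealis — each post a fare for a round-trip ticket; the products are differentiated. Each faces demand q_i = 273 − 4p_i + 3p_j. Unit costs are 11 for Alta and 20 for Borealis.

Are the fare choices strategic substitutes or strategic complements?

Alta's profit: π = (p_{Alta} − 11)(273 − 4p_{Alta} + 3p_{Borealis}).
∂π/∂p_{Alta} = 317 − 8p_{Alta} + 3p_{Borealis} = 0 ⇒ p_{Alta} = 39.625 + 0.375p_{Borealis}.
The best-response slope dp_{Alta}/dp_{Borealis} = 0.375 > 0: the reaction function is upward-sloping, so the choices are strategic complements.

strategic complements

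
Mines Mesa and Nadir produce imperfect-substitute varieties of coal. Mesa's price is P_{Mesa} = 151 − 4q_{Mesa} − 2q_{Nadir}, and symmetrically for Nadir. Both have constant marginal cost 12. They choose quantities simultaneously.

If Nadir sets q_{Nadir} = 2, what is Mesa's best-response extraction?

16.875

Mine Mesa's profit: π = q_{Mesa}(151 − 4q_{Mesa} − 2q_{Nadir}) − 12q_{Mesa}.
∂π/∂q_{Mesa} = 139 − 8q_{Mesa} − 2q_{Nadir} = 0 ⇒ q_{Mesa} = 17.375 − 0.25q_{Nadir}.
At q_{Nadir} = 2: q_{Mesa} = 17.375 − 0.25·2 = 16.875.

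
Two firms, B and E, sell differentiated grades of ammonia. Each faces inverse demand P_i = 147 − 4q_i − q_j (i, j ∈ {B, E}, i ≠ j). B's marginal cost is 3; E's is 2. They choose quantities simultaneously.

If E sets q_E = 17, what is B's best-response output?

Firm B's profit: π = q_B(147 − 4q_B − q_E) − 3q_B.
∂π/∂q_B = 144 − 8q_B − q_E = 0 ⇒ q_B = 18 − 0.125q_E.
At q_E = 17: q_B = 18 − 0.125·17 = 15.875.

15.875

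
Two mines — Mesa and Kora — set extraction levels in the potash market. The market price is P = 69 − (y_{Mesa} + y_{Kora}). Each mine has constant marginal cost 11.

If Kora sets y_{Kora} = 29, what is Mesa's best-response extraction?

14.5

Mine Mesa's profit: π = y_{Mesa}(69 − (y_{Mesa} + y_{Kora})) − 11y_{Mesa}.
∂π/∂y_{Mesa} = 58 − 2y_{Mesa} − y_{Kora} = 0, so y_{Mesa} = 29 − 0.5y_{Kora}.
At y_{Kora} = 29: y_{Mesa} = 29 − 0.5·29 = 14.5.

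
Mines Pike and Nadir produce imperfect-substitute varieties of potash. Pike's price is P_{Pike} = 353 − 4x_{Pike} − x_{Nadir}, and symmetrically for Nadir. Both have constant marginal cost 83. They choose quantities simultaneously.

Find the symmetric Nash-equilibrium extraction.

30

Mine Pike's profit: π = x_{Pike}(353 − 4x_{Pike} − x_{Nadir}) − 83x_{Pike}.
∂π/∂x_{Pike} = 270 − 8x_{Pike} − x_{Nadir} = 0 ⇒ x_{Pike} = 33.75 − 0.125x_{Nadir}.
The game is symmetric, so in equilibrium x_{Nadir} = x_{Pike}: the reaction function gives 1.125x_{Pike} = 33.75, hence x_{Pike} = 30.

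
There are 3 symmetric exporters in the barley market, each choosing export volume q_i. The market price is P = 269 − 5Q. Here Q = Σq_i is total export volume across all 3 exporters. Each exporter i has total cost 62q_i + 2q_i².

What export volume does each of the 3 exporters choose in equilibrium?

8.625

A representative exporter's profit is π_i = q_i(269 − 5Q) − 62q_i − 2q_i², with Q = q_i + Σ_{j≠i} q_j.
First-order condition: 207 − 14q_i − 5Σ_{j≠i} q_j = 0.
Imposing symmetry (q_j = q for all j) turns Σ_{j≠i} q_j into 2q, so 207 = 24q and q = 8.625.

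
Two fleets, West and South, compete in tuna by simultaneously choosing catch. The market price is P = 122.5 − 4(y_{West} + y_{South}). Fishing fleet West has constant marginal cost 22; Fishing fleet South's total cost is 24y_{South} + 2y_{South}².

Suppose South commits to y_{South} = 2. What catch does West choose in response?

Fishing fleet West's profit: π = y_{West}(122.5 − 4(y_{West} + y_{South})) − 22y_{West}.
∂π/∂y_{West} = 100.5 − 8y_{West} − 4y_{South} = 0, so y_{West} = 12.5625 − 0.5y_{South}.
At y_{South} = 2: y_{West} = 12.5625 − 0.5·2 = 11.5625.

11.5625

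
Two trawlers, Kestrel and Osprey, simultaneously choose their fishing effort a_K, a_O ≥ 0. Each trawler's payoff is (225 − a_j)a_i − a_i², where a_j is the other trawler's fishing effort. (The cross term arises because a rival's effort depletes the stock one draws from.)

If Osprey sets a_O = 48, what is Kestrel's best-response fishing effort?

88.5

Kestrel's payoff is (225 − a_O)a_K − a_K².
∂π/∂a_K = 225 − a_O − 2a_K = 0, so a_K = 112.5 − 0.5a_O.
At a_O = 48: a_K = 112.5 − 0.5·48 = 88.5.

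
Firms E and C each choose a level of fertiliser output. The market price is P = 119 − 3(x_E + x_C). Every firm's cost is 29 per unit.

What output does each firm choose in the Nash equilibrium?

10

Firm E's profit: π = x_E(119 − 3(x_E + x_C)) − 29x_E.
∂π/∂x_E = 90 − 6x_E − 3x_C = 0, so x_E = 15 − 0.5x_C.
The game is symmetric, so in equilibrium x_C = x_E: the reaction function gives 1.5x_E = 15, hence x_E = 10.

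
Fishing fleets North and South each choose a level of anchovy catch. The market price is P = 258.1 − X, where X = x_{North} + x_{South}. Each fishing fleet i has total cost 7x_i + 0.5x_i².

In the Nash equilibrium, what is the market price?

Fishing fleet North's profit: π = x_{North}(258.1 − (x_{North} + x_{South})) − 7x_{North} − 0.5x_{North}².
∂π/∂x_{North} = 251.1 − 3x_{North} − x_{South} = 0, so x_{North} = 83.7 − (1/3)x_{South}.
The game is symmetric, so in equilibrium x_{South} = x_{North}: the reaction function gives (4/3)x_{North} = 83.7, hence x_{North} = 62.775.
Equilibrium price: P = 258.1 − 125.55 = 132.55.

132.55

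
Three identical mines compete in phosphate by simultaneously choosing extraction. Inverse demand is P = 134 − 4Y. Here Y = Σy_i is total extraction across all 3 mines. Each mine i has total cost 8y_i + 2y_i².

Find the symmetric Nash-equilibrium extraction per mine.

6.3

A representative mine's profit is π_i = y_i(134 − 4Y) − 8y_i − 2y_i², with Y = y_i + Σ_{j≠i} y_j.
First-order condition: 126 − 12y_i − 4Σ_{j≠i} y_j = 0.
Imposing symmetry (y_j = y for all j) turns Σ_{j≠i} y_j into 2y, so 126 = 20y and y = 6.3.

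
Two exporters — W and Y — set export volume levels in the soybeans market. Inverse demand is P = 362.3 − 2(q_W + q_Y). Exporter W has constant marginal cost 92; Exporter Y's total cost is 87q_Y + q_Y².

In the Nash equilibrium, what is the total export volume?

Exporter W's profit: π = q_W(362.3 − 2(q_W + q_Y)) − 92q_W.
∂π/∂q_W = 270.3 − 4q_W − 2q_Y = 0, so q_W = 67.575 − 0.5q_Y.
For Y: ∂π/∂q_Y = 275.3 − 6q_Y − 2q_W = 0 ⇒ q_Y = 2753/60 − (1/3)q_W.
Substituting the second reaction function into the first: q_W = 67.575 − 0.5(2753/60 − (1/3)q_W), which gives (5/6)q_W = 1339/30 ⇒ q_W = 53.56.
Then q_Y = 2753/60 − (1/3)·53.56 = 28.03.
Total export volume: 53.56 + 28.03 = 81.59.

81.59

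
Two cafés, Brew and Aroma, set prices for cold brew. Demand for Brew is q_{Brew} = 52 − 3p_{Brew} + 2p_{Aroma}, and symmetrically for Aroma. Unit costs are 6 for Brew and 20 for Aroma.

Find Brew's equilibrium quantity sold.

42.375

Brew's profit: π = (p_{Brew} − 6)(52 − 3p_{Brew} + 2p_{Aroma}).
∂π/∂p_{Brew} = 70 − 6p_{Brew} + 2p_{Aroma} = 0 ⇒ p_{Brew} = 35/3 + (1/3)p_{Aroma}.
Similarly p_{Aroma} = 56/3 + (1/3)p_{Brew}.
Plugging p_{Aroma} into Brew's best response: p_{Brew} = 35/3 + (1/3)(56/3 + (1/3)p_{Brew}) ⇒ (8/9)p_{Brew} = 161/9, so p_{Brew} = 20.125.
Then p_{Aroma} = 56/3 + (1/3)·20.125 = 25.375.
q_{Brew} = 52 − 3·20.125 + 2·25.375 = 42.375.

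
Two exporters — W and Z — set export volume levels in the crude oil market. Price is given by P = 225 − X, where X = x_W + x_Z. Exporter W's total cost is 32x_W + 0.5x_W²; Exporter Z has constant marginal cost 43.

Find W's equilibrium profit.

2496.96

Exporter W's profit: π = x_W(225 − (x_W + x_Z)) − 32x_W − 0.5x_W².
∂π/∂x_W = 193 − 3x_W − x_Z = 0, so x_W = 193/3 − (1/3)x_Z.
For Z: ∂π/∂x_Z = 182 − 2x_Z − x_W = 0 ⇒ x_Z = 91 − 0.5x_W.
Solving the two reaction functions simultaneously: (1 − (−1/3)(−0.5))x_W = 193/3 − (1/3)·91, so (5/6)x_W = 34 and x_W = 40.8.
Then x_Z = 91 − 0.5·40.8 = 70.6.
Price P = 225 − 111.4 = 113.6.
W's profit: (113.6 − 32)·40.8 − 0.5(40.8)² = 2496.96.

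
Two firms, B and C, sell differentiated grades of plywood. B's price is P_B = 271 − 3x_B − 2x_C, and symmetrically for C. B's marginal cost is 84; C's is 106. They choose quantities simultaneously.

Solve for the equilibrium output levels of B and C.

Firm B's profit: π = x_B(271 − 3x_B − 2x_C) − 84x_B.
∂π/∂x_B = 187 − 6x_B − 2x_C = 0 ⇒ x_B = 187/6 − (1/3)x_C.
Similarly x_C = 27.5 − (1/3)x_B.
Substituting the second reaction function into the first: x_B = 187/6 − (1/3)(27.5 − (1/3)x_B), which gives (8/9)x_B = 22 ⇒ x_B = 24.75.
Then x_C = 27.5 − (1/3)·24.75 = 19.25.

24.75, 19.25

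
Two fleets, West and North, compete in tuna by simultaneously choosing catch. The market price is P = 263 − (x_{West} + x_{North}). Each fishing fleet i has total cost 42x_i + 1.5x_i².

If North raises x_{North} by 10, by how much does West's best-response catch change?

-2

Fishing fleet West's profit: π = x_{West}(263 − (x_{West} + x_{North})) − 42x_{West} − 1.5x_{West}².
∂π/∂x_{West} = 221 − 5x_{West} − x_{North} = 0, so x_{West} = 44.2 − 0.2x_{North}.
The reaction-function slope is −0.2, so a 10-unit rise in x_{North} moves x_{West} by −0.2 × 10 = −2. West's best response falls — the actions are strategic substitutes.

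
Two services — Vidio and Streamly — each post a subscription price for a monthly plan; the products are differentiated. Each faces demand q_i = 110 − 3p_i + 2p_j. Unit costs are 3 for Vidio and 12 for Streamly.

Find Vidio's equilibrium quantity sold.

Vidio's profit: π = (p_{Vidio} − 3)(110 − 3p_{Vidio} + 2p_{Streamly}).
∂π/∂p_{Vidio} = 119 − 6p_{Vidio} + 2p_{Streamly} = 0 ⇒ p_{Vidio} = 119/6 + (1/3)p_{Streamly}.
Similarly p_{Streamly} = 73/3 + (1/3)p_{Vidio}.
Substituting the second reaction function into the first: p_{Vidio} = 119/6 + (1/3)(73/3 + (1/3)p_{Vidio}), which gives (8/9)p_{Vidio} = 503/18 ⇒ p_{Vidio} = 31.4375.
Then p_{Streamly} = 73/3 + (1/3)·31.4375 = 34.8125.
q_{Vidio} = 110 − 3·31.4375 + 2·34.8125 = 85.3125.

85.3125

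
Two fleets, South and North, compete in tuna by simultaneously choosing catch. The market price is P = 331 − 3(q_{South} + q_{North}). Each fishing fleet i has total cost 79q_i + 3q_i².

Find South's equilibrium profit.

Fishing fleet South's profit: π = q_{South}(331 − 3(q_{South} + q_{North})) − 79q_{South} − 3q_{South}².
∂π/∂q_{South} = 252 − 12q_{South} − 3q_{North} = 0, so q_{South} = 21 − 0.25q_{North}.
Setting q_{South} = q_{North} in the reaction function: q_{South} = 21 − 0.25q_{South}, so q_{South} = 21 / 1.25 = 16.8.
Price P = 331 − 3·33.6 = 230.2.
South's profit: (230.2 − 79)·16.8 − 3(16.8)² = 1693.44.

1693.44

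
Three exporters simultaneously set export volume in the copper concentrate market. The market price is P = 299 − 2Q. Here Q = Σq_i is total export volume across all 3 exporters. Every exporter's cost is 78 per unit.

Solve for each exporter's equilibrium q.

A representative exporter's profit is π_i = q_i(299 − 2Q) − 78q_i, with Q = q_i + Σ_{j≠i} q_j.
First-order condition: 221 − 4q_i − 2Σ_{j≠i} q_j = 0.
Imposing symmetry (q_j = q for all j) turns Σ_{j≠i} q_j into 2q, so 221 = 8q and q = 27.625.

27.625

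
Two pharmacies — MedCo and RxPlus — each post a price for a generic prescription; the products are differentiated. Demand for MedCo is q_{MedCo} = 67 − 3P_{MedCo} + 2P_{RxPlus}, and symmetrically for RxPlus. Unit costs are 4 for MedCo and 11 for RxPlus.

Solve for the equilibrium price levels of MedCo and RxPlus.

21.0625, 23.6875

MedCo's profit: π = (P_{MedCo} − 4)(67 − 3P_{MedCo} + 2P_{RxPlus}).
∂π/∂P_{MedCo} = 79 − 6P_{MedCo} + 2P_{RxPlus} = 0 ⇒ P_{MedCo} = 79/6 + (1/3)P_{RxPlus}.
Similarly P_{RxPlus} = 50/3 + (1/3)P_{MedCo}.
Substituting the second reaction function into the first: P_{MedCo} = 79/6 + (1/3)(50/3 + (1/3)P_{MedCo}), which gives (8/9)P_{MedCo} = 337/18 ⇒ P_{MedCo} = 21.0625.
Then P_{RxPlus} = 50/3 + (1/3)·21.0625 = 23.6875.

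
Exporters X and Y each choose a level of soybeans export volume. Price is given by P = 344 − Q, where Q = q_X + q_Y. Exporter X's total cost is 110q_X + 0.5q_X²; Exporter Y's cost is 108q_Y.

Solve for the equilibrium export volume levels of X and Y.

Exporter X's profit: π = q_X(344 − (q_X + q_Y)) − 110q_X − 0.5q_X².
∂π/∂q_X = 234 − 3q_X − q_Y = 0, so q_X = 78 − (1/3)q_Y.
For Y: ∂π/∂q_Y = 236 − 2q_Y − q_X = 0 ⇒ q_Y = 118 − 0.5q_X.
Plugging q_Y into X's best response: q_X = 78 − (1/3)(118 − 0.5q_X) ⇒ (5/6)q_X = 116/3, so q_X = 46.4.
Then q_Y = 118 − 0.5·46.4 = 94.8.

46.4, 94.8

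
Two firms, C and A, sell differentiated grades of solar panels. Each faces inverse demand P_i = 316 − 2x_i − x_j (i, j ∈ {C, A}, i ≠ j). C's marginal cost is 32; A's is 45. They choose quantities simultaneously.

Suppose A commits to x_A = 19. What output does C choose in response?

Firm C's profit: π = x_C(316 − 2x_C − x_A) − 32x_C.
∂π/∂x_C = 284 − 4x_C − x_A = 0 ⇒ x_C = 71 − 0.25x_A.
At x_A = 19: x_C = 71 − 0.25·19 = 66.25.

66.25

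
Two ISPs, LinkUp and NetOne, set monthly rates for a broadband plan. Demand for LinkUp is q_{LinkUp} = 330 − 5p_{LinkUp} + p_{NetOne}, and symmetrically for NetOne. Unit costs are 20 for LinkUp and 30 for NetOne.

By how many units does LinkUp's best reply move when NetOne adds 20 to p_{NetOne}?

LinkUp's profit: π = (p_{LinkUp} − 20)(330 − 5p_{LinkUp} + p_{NetOne}).
∂π/∂p_{LinkUp} = 430 − 10p_{LinkUp} + p_{NetOne} = 0 ⇒ p_{LinkUp} = 43 + 0.1p_{NetOne}.
The reaction-function slope is 0.1, so a 20-unit rise in p_{NetOne} moves p_{LinkUp} by 0.1 × 20 = 2. LinkUp's best response rises — the actions are strategic complements.

2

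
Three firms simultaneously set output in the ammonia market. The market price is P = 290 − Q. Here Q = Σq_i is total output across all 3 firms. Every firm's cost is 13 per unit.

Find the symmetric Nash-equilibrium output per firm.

69.25

A representative firm's profit is π_i = q_i(290 − Q) − 13q_i, with Q = q_i + Σ_{j≠i} q_j.
First-order condition: 277 − 2q_i − Σ_{j≠i} q_j = 0.
With identical firms, set every q_j = q: then 277 − 2q − 2q = 0, i.e. q = 277/4 = 69.25.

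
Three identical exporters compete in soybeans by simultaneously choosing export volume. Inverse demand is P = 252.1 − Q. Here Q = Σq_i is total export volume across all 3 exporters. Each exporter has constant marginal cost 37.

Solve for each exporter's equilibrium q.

53.775

A representative exporter's profit is π_i = q_i(252.1 − Q) − 37q_i, with Q = q_i + Σ_{j≠i} q_j.
First-order condition: 215.1 − 2q_i − Σ_{j≠i} q_j = 0.
Imposing symmetry (q_j = q for all j) turns Σ_{j≠i} q_j into 2q, so 215.1 = 4q and q = 53.775.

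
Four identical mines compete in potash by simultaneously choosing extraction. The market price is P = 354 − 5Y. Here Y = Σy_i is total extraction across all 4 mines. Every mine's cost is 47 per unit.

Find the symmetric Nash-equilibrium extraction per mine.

A representative mine's profit is π_i = y_i(354 − 5Y) − 47y_i, with Y = y_i + Σ_{j≠i} y_j.
First-order condition: 307 − 10y_i − 5Σ_{j≠i} y_j = 0.
In a symmetric equilibrium every mine chooses the same y, so Σ_{j≠i} y_j = 3y. The condition becomes 307 − 25y = 0, giving y = 307/25 = 12.28.

12.28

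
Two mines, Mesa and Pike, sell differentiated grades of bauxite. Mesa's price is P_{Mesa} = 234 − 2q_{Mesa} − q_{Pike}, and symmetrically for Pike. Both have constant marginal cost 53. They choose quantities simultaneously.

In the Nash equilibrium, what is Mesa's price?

125.4

Mine Mesa's profit: π = q_{Mesa}(234 − 2q_{Mesa} − q_{Pike}) − 53q_{Mesa}.
∂π/∂q_{Mesa} = 181 − 4q_{Mesa} − q_{Pike} = 0 ⇒ q_{Mesa} = 45.25 − 0.25q_{Pike}.
The game is symmetric, so in equilibrium q_{Pike} = q_{Mesa}: the reaction function gives 1.25q_{Mesa} = 45.25, hence q_{Mesa} = 36.2.
P_{Mesa} = 234 − 2·36.2 − 36.2 = 125.4.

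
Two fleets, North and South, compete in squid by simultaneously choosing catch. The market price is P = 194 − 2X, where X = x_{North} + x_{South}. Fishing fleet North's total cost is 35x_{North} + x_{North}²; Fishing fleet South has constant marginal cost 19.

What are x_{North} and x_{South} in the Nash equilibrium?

14.3, 36.6

Fishing fleet North's profit: π = x_{North}(194 − 2(x_{North} + x_{South})) − 35x_{North} − x_{North}².
∂π/∂x_{North} = 159 − 6x_{North} − 2x_{South} = 0, so x_{North} = 26.5 − (1/3)x_{South}.
For South: ∂π/∂x_{South} = 175 − 4x_{South} − 2x_{North} = 0 ⇒ x_{South} = 43.75 − 0.5x_{North}.
Substituting the second reaction function into the first: x_{North} = 26.5 − (1/3)(43.75 − 0.5x_{North}), which gives (5/6)x_{North} = 143/12 ⇒ x_{North} = 14.3.
Then x_{South} = 43.75 − 0.5·14.3 = 36.6.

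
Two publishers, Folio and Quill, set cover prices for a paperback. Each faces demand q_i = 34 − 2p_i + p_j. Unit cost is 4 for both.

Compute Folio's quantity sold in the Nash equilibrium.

20

Folio's profit: π = (p_{Folio} − 4)(34 − 2p_{Folio} + p_{Quill}).
∂π/∂p_{Folio} = 42 − 4p_{Folio} + p_{Quill} = 0 ⇒ p_{Folio} = 10.5 + 0.25p_{Quill}.
Setting p_{Folio} = p_{Quill} in the reaction function: p_{Folio} = 10.5 + 0.25p_{Folio}, so p_{Folio} = 10.5 / 0.75 = 14.
q_{Folio} = 34 − 2·14 + 14 = 20.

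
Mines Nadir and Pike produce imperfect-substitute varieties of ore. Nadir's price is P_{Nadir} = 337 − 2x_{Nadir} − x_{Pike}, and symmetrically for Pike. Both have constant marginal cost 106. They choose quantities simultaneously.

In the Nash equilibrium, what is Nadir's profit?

Mine Nadir's profit: π = x_{Nadir}(337 − 2x_{Nadir} − x_{Pike}) − 106x_{Nadir}.
∂π/∂x_{Nadir} = 231 − 4x_{Nadir} − x_{Pike} = 0 ⇒ x_{Nadir} = 57.75 − 0.25x_{Pike}.
The game is symmetric, so in equilibrium x_{Pike} = x_{Nadir}: the reaction function gives 1.25x_{Nadir} = 57.75, hence x_{Nadir} = 46.2.
P_{Nadir} = 337 − 2·46.2 − 46.2 = 198.4.
Profit = (198.4 − 106)·46.2 = 4268.88.

4268.88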